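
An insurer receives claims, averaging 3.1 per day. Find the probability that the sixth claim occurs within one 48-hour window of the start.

Over the interval, μ = 3.1 × 2 = 6.2 (a 48-hour window = 2 days).
The sixth arrival falls in the interval iff at least 6 events occur there: P(S_6 ≤ t) = P(N ≥ 6) = 1 − P(N ≤ 5) ≈ 0.5859.

0.5859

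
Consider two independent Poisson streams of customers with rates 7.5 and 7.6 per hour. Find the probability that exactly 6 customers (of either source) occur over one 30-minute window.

Independent Poisson processes superpose: combined rate λ = 7.5 + 7.6 = 15.1 per hour.
Over the interval, μ = 15.1 × 0.5 = 7.55 (a 30-minute window = 0.5 hours).
P(N = 6) = e^(−7.55) · 7.55^6/6! ≈ 0.1353.

0.1353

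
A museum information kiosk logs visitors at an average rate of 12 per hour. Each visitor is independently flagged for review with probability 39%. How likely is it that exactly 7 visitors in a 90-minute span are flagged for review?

0.1490

Thinning: the visitors that are flagged for review themselves form a Poisson process with rate 0.39 × 12 = 4.68 per hour.
Over the interval, μ = 4.68 × 1.5 = 7.02 (a 90-minute span = 1.5 hours).
P(N = 7) = e^(−7.02) · 7.02^7/7! ≈ 0.1490.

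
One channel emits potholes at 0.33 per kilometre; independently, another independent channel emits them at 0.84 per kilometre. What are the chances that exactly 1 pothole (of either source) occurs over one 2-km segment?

Independent Poisson processes superpose: combined rate λ = 0.33 + 0.84 = 1.17 per kilometre.
Over the interval, μ = 1.17 × 2 = 2.34 (a 2-km segment = 2 kilometres).
P(N = 1) = e^(−2.34) · 2.34^1/1! ≈ 0.2254.

0.2254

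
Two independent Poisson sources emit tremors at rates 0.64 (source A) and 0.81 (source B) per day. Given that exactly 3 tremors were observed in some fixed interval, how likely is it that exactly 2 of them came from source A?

Given the total, each event is independently from source A with probability p = λ_A/(λ_A+λ_B) = 0.64/1.45 ≈ 0.4414.
So K ~ Binomial(3, 0.64/1.45): P(K = 2) = C(3,2) · (0.64/1.45)^2 · (0.81/1.45)^1 ≈ 0.3265.

0.3265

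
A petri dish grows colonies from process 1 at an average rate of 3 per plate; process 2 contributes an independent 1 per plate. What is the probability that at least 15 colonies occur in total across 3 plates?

0.2280

Independent Poisson processes superpose: combined rate λ = 3 + 1 = 4 per plate.
Over the interval, μ = 4 × 3 = 12 (3 plates).
P(N ≥ 15) = 1 − P(N ≤ 14) ≈ 0.2280.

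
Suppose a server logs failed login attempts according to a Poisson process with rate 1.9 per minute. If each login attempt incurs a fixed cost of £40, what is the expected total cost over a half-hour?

E[N] = 1.9 × 30 = 57 (a half-hour = 30 minutes); E[cost] = 57 × £40 = £2280.

£2280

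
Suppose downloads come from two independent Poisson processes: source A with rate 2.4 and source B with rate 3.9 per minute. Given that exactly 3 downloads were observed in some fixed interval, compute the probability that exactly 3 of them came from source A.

0.0553

Given the total, each event is independently from source A with probability p = λ_A/(λ_A+λ_B) = 2.4/6.3 ≈ 0.3810.
So K ~ Binomial(3, 2.4/6.3): P(K = 3) = C(3,3) · (2.4/6.3)^3 · (3.9/6.3)^0 ≈ 0.0553.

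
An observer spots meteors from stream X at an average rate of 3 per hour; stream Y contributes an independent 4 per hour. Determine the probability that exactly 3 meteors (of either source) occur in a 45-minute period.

Independent Poisson processes superpose: combined rate λ = 3 + 4 = 7 per hour.
Over the interval, μ = 7 × 0.75 = 5.25 (a 45-minute period = 0.75 hours).
P(N = 3) = e^(−5.25) · 5.25^3/3! ≈ 0.1266.

0.1266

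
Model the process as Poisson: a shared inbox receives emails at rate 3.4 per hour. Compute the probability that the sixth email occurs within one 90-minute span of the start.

Over the interval, μ = 3.4 × 1.5 = 5.1 (a 90-minute span = 1.5 hours).
The sixth arrival falls in the interval iff at least 6 events occur there: P(S_6 ≤ t) = P(N ≥ 6) = 1 − P(N ≤ 5) ≈ 0.4016.

0.4016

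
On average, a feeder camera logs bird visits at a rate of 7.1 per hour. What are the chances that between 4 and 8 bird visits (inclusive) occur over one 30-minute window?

0.4634

Over the interval, μ = 7.1 × 0.5 = 3.55 (a 30-minute window = 0.5 hours).
P(4 ≤ N ≤ 8) = Σ_{j=4}^{8} e^(−3.55) · 3.55^j/j! ≈ 0.4634.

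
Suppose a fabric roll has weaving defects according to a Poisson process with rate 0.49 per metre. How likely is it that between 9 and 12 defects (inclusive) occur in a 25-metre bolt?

0.4081

Over the interval, μ = 0.49 × 25 = 12.25 (a 25-metre bolt = 25 metres).
P(9 ≤ N ≤ 12) = Σ_{j=9}^{12} e^(−12.25) · 12.25^j/j! ≈ 0.4081.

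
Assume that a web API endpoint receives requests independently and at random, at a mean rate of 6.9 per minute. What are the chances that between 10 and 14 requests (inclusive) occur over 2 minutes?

0.4724

Over the interval, μ = 6.9 × 2 = 13.8 (2 minutes).
P(10 ≤ N ≤ 14) = Σ_{j=10}^{14} e^(−13.8) · 13.8^j/j! ≈ 0.4724.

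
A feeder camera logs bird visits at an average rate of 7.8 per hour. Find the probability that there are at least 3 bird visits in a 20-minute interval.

0.4816

Over the interval, μ = 7.8 × 1/3 = 2.6 (a 20-minute interval = 1/3 hours).
P(N ≥ 3) = 1 − P(N ≤ 2) = 1 − Σ_{j=0}^{2} e^(−μ) μ^j/j! ≈ 0.4816.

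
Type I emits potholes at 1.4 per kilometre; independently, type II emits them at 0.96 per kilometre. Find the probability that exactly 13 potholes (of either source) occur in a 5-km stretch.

0.1036

Independent Poisson processes superpose: combined rate λ = 1.4 + 0.96 = 2.36 per kilometre.
Over the interval, μ = 2.36 × 5 = 11.8 (a 5-km stretch = 5 kilometres).
P(N = 13) = e^(−11.8) · 11.8^13/13! ≈ 0.1036.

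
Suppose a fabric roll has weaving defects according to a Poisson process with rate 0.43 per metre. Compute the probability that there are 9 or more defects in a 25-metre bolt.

0.7451

Over the interval, μ = 0.43 × 25 = 10.75 (a 25-metre bolt = 25 metres).
P(N ≥ 9) = 1 − P(N ≤ 8) = 1 − Σ_{j=0}^{8} e^(−μ) μ^j/j! ≈ 0.7451.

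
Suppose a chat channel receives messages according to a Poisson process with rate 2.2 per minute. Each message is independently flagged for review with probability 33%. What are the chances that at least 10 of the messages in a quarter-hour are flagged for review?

0.6474

Thinning: the messages that are flagged for review themselves form a Poisson process with rate 0.33 × 2.2 = 0.726 per minute.
Over the interval, μ = 0.726 × 15 = 10.89 (a quarter-hour = 15 minutes).
P(N ≥ 10) = 1 − P(N ≤ 9) ≈ 0.6474.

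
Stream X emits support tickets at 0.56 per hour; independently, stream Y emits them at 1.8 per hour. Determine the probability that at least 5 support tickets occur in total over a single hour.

Independent Poisson processes superpose: combined rate λ = 0.56 + 1.8 = 2.36 per hour.
So μ = 2.36.
P(N ≥ 5) = 1 − P(N ≤ 4) ≈ 0.0909.

0.0909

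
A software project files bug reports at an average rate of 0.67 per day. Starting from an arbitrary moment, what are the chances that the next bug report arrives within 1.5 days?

0.6340

Inter-arrival times are exponential with rate λ = 0.67 per day.
P(T ≤ 1.5) = 1 − e^(−λt) = 1 − e^(−0.67 × 1.5) = 1 − e^(−1.005) ≈ 0.6340.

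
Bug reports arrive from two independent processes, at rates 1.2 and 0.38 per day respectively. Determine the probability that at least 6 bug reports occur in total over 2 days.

Independent Poisson processes superpose: combined rate λ = 1.2 + 0.38 = 1.58 per day.
Over the interval, μ = 1.58 × 2 = 3.16 (2 days).
P(N ≥ 6) = 1 − P(N ≤ 5) ≈ 0.1009.

0.1009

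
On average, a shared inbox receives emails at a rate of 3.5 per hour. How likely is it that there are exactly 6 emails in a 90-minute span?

Over the interval, μ = 3.5 × 1.5 = 5.25 (a 90-minute span = 1.5 hours).
P(N = 6) = e^(−μ) μ^6/6! = e^(−5.25) · 5.25^6/720 ≈ 0.1526.

0.1526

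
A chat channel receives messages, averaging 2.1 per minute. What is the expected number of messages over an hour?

126

E[N] = λt = 2.1 × 60 = 126 (an hour = 60 minutes).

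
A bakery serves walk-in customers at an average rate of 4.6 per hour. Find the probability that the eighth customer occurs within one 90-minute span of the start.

Over the interval, μ = 4.6 × 1.5 = 6.9 (a 90-minute span = 1.5 hours).
The eighth arrival falls in the interval iff at least 8 events occur there: P(S_8 ≤ t) = P(N ≥ 8) = 1 − P(N ≤ 7) ≈ 0.3864.

0.3864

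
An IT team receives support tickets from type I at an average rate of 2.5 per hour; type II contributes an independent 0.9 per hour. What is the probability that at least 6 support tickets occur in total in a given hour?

Independent Poisson processes superpose: combined rate λ = 2.5 + 0.9 = 3.4 per hour.
So μ = 3.4.
P(N ≥ 6) = 1 − P(N ≤ 5) ≈ 0.1295.

0.1295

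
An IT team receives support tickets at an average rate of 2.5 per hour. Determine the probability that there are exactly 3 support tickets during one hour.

With mean μ = 2.5 per hour,
P(N = 3) = e^(−μ) μ^3/3! = e^(−2.5) · 2.5^3/6 ≈ 0.2138.

0.2138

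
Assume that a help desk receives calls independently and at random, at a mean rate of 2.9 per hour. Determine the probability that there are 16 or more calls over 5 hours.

0.3808

Over the interval, μ = 2.9 × 5 = 14.5 (5 hours).
P(N ≥ 16) = 1 − P(N ≤ 15) = 1 − Σ_{j=0}^{15} e^(−μ) μ^j/j! ≈ 0.3808.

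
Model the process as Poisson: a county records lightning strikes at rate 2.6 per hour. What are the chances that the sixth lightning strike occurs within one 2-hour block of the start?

0.4191

Over the interval, μ = 2.6 × 2 = 5.2 (a 2-hour block = 2 hours).
The sixth arrival falls in the interval iff at least 6 events occur there: P(S_6 ≤ t) = P(N ≥ 6) = 1 − P(N ≤ 5) ≈ 0.4191.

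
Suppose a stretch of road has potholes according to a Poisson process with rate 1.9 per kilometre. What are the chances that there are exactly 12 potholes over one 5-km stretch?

0.0844

Over the interval, μ = 1.9 × 5 = 9.5 (a 5-km stretch = 5 kilometres).
P(N = 12) = e^(−μ) μ^12/12! = e^(−9.5) · 9.5^12/479001600 ≈ 0.0844.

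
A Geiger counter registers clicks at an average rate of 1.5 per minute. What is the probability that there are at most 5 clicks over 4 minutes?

0.4457

Over the interval, μ = 1.5 × 4 = 6 (4 minutes).
P(N ≤ 5) = Σ_{j=0}^{5} e^(−μ) μ^j/j! ≈ 0.4457.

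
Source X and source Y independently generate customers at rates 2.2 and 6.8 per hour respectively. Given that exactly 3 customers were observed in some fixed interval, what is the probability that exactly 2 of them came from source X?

Given the total, each event is independently from source X with probability p = λ_X/(λ_X+λ_Y) = 2.2/9 ≈ 0.2444.
So K ~ Binomial(3, 2.2/9): P(K = 2) = C(3,2) · (2.2/9)^2 · (6.8/9)^1 ≈ 0.1354.

0.1354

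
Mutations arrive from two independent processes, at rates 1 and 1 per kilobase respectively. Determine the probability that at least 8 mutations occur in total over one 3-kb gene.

0.2560

Independent Poisson processes superpose: combined rate λ = 1 + 1 = 2 per kilobase.
Over the interval, μ = 2 × 3 = 6 (a 3-kb gene = 3 kilobases).
P(N ≥ 8) = 1 − P(N ≤ 7) ≈ 0.2560.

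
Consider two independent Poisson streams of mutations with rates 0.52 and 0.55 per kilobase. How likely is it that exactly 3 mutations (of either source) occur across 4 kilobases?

0.1809

Independent Poisson processes superpose: combined rate λ = 0.52 + 0.55 = 1.07 per kilobase.
Over the interval, μ = 1.07 × 4 = 4.28 (4 kilobases).
P(N = 3) = e^(−4.28) · 4.28^3/3! ≈ 0.1809.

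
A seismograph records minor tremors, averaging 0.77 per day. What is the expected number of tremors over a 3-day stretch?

2.31

E[N] = λt = 0.77 × 3 = 2.31 (a 3-day stretch = 3 days).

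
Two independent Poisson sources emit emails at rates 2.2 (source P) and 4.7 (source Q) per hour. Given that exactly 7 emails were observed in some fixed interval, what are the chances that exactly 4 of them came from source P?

Given the total, each event is independently from source P with probability p = λ_P/(λ_P+λ_Q) = 2.2/6.9 ≈ 0.3188.
So K ~ Binomial(7, 2.2/6.9): P(K = 4) = C(7,4) · (2.2/6.9)^4 · (4.7/6.9)^3 ≈ 0.1143.

0.1143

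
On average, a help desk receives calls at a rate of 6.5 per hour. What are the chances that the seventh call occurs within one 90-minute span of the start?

Over the interval, μ = 6.5 × 1.5 = 9.75 (a 90-minute span = 1.5 hours).
The seventh arrival falls in the interval iff at least 7 events occur there: P(S_7 ≤ t) = P(N ≥ 7) = 1 − P(N ≤ 6) ≈ 0.8533.

0.8533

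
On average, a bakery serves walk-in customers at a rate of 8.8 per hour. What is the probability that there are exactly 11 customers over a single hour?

0.0925

With mean μ = 8.8 per hour,
P(N = 11) = e^(−μ) μ^11/11! = e^(−8.8) · 8.8^11/39916800 ≈ 0.0925.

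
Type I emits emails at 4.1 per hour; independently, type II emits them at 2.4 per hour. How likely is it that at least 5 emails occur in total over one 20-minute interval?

0.0689

Independent Poisson processes superpose: combined rate λ = 4.1 + 2.4 = 6.5 per hour.
Over the interval, μ = 6.5 × 1/3 ≈ 2.16667 (a 20-minute interval = 1/3 hours).
P(N ≥ 5) = 1 − P(N ≤ 4) ≈ 0.0689.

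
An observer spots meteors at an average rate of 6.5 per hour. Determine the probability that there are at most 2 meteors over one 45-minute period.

0.1356

Over the interval, μ = 6.5 × 0.75 = 4.875 (a 45-minute period = 0.75 hours).
P(N ≤ 2) = Σ_{j=0}^{2} e^(−μ) μ^j/j! ≈ 0.1356.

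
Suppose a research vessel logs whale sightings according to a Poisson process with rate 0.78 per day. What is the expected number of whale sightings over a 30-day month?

23.4

E[N] = λt = 0.78 × 30 = 23.4 (a 30-day month = 30 days).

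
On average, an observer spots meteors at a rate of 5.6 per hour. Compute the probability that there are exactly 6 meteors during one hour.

0.1584

With mean μ = 5.6 per hour,
P(N = 6) = e^(−μ) μ^6/6! = e^(−5.6) · 5.6^6/720 ≈ 0.1584.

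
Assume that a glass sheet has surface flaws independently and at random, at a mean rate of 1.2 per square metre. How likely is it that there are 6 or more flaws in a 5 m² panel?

Over the interval, μ = 1.2 × 5 = 6 (a 5 m² panel = 5 square metres).
P(N ≥ 6) = 1 − P(N ≤ 5) = 1 − Σ_{j=0}^{5} e^(−μ) μ^j/j! ≈ 0.5543.

0.5543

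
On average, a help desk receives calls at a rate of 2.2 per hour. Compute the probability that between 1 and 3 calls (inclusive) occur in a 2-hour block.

Over the interval, μ = 2.2 × 2 = 4.4 (a 2-hour block = 2 hours).
P(1 ≤ N ≤ 3) = Σ_{j=1}^{3} e^(−4.4) · 4.4^j/j! ≈ 0.3472.

0.3472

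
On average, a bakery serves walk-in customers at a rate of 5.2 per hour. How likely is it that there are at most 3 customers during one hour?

0.2381

With mean μ = 5.2 per hour,
P(N ≤ 3) = Σ_{j=0}^{3} e^(−μ) μ^j/j! ≈ 0.2381.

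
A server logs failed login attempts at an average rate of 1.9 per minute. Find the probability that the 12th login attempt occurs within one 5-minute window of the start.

0.2480

Over the interval, μ = 1.9 × 5 = 9.5 (a 5-minute window = 5 minutes).
The 12th arrival falls in the interval iff at least 12 events occur there: P(S_12 ≤ t) = P(N ≥ 12) = 1 − P(N ≤ 11) ≈ 0.2480.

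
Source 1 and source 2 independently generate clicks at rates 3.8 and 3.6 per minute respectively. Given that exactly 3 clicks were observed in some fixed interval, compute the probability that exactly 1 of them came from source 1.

0.3646

Given the total, each event is independently from source 1 with probability p = λ_1/(λ_1+λ_2) = 3.8/7.4 ≈ 0.5135.
So K ~ Binomial(3, 3.8/7.4): P(K = 1) = C(3,1) · (3.8/7.4)^1 · (3.6/7.4)^2 ≈ 0.3646.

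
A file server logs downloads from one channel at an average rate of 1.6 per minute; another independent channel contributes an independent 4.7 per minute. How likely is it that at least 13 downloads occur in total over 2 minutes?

Independent Poisson processes superpose: combined rate λ = 1.6 + 4.7 = 6.3 per minute.
Over the interval, μ = 6.3 × 2 = 12.6 (2 minutes).
P(N ≥ 13) = 1 − P(N ≤ 12) ≈ 0.4923.

0.4923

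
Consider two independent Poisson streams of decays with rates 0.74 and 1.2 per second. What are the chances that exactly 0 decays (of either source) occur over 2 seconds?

Independent Poisson processes superpose: combined rate λ = 0.74 + 1.2 = 1.94 per second.
Over the interval, μ = 1.94 × 2 = 3.88 (2 seconds).
P(N = 0) = e^(−3.88) · 3.88^0/0! ≈ 0.0207.

0.0207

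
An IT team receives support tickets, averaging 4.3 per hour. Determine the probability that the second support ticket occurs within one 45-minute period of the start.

0.8320

Over the interval, μ = 4.3 × 0.75 = 3.225 (a 45-minute period = 0.75 hours).
The second arrival falls in the interval iff at least 2 events occur there: P(S_2 ≤ t) = P(N ≥ 2) = 1 − P(N ≤ 1) ≈ 0.8320.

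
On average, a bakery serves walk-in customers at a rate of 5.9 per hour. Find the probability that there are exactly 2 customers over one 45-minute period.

0.1172

Over the interval, μ = 5.9 × 0.75 = 4.425 (a 45-minute period = 0.75 hours).
P(N = 2) = e^(−μ) μ^2/2! = e^(−4.425) · 4.425^2/2 ≈ 0.1172.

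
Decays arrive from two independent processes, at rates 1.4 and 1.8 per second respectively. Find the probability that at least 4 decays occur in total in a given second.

Independent Poisson processes superpose: combined rate λ = 1.4 + 1.8 = 3.2 per second.
So μ = 3.2.
P(N ≥ 4) = 1 − P(N ≤ 3) ≈ 0.3975.

0.3975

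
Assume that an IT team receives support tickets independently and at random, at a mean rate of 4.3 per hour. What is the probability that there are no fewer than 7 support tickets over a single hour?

0.1442

With mean μ = 4.3 per hour,
P(N ≥ 7) = 1 − P(N ≤ 6) = 1 − Σ_{j=0}^{6} e^(−μ) μ^j/j! ≈ 0.1442.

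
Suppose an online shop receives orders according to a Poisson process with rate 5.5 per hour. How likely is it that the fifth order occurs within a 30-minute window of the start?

0.1446

Over the interval, μ = 5.5 × 0.5 = 2.75 (a 30-minute window = 0.5 hours).
The fifth arrival falls in the interval iff at least 5 events occur there: P(S_5 ≤ t) = P(N ≥ 5) = 1 − P(N ≤ 4) ≈ 0.1446.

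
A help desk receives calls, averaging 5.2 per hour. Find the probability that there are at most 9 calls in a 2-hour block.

Over the interval, μ = 5.2 × 2 = 10.4 (a 2-hour block = 2 hours).
P(N ≤ 9) = Σ_{j=0}^{9} e^(−μ) μ^j/j! ≈ 0.4090.

0.4090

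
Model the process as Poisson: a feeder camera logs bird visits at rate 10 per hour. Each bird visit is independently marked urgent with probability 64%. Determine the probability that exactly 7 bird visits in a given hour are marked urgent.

Thinning: the bird visits that are marked urgent themselves form a Poisson process with rate 0.64 × 10 = 6.4 per hour.
So μ = 6.4.
P(N = 7) = e^(−6.4) · 6.4^7/7! ≈ 0.1450.

0.1450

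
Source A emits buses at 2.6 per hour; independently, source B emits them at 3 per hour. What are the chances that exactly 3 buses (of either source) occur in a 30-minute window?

0.2225

Independent Poisson processes superpose: combined rate λ = 2.6 + 3 = 5.6 per hour.
Over the interval, μ = 5.6 × 0.5 = 2.8 (a 30-minute window = 0.5 hours).
P(N = 3) = e^(−2.8) · 2.8^3/3! ≈ 0.2225.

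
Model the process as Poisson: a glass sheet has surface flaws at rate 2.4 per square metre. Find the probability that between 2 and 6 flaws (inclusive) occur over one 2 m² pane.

Over the interval, μ = 2.4 × 2 = 4.8 (a 2 m² pane = 2 square metres).
P(2 ≤ N ≤ 6) = Σ_{j=2}^{6} e^(−4.8) · 4.8^j/j! ≈ 0.7431.

0.7431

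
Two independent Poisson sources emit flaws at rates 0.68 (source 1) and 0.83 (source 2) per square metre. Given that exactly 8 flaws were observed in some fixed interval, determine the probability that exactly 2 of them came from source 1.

0.1566

Given the total, each event is independently from source 1 with probability p = λ_1/(λ_1+λ_2) = 0.68/1.51 ≈ 0.4503.
So K ~ Binomial(8, 0.68/1.51): P(K = 2) = C(8,2) · (0.68/1.51)^2 · (0.83/1.51)^6 ≈ 0.1566.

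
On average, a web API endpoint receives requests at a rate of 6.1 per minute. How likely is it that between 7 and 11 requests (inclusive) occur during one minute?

0.3873

With mean μ = 6.1 per minute,
P(7 ≤ N ≤ 11) = Σ_{j=7}^{11} e^(−6.1) · 6.1^j/j! ≈ 0.3873.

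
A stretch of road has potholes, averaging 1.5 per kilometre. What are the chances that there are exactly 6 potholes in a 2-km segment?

Over the interval, μ = 1.5 × 2 = 3 (a 2-km segment = 2 kilometres).
P(N = 6) = e^(−μ) μ^6/6! = e^(−3) · 3^6/720 ≈ 0.0504.

0.0504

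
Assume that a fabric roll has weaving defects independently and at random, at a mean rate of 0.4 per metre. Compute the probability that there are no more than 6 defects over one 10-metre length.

Over the interval, μ = 0.4 × 10 = 4 (a 10-metre length = 10 metres).
P(N ≤ 6) = Σ_{j=0}^{6} e^(−μ) μ^j/j! ≈ 0.8893.

0.8893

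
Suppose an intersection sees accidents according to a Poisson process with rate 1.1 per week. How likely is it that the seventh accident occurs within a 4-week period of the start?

Over the interval, μ = 1.1 × 4 = 4.4 (a 4-week period = 4 weeks).
The seventh arrival falls in the interval iff at least 7 events occur there: P(S_7 ≤ t) = P(N ≥ 7) = 1 − P(N ≤ 6) ≈ 0.1564.

0.1564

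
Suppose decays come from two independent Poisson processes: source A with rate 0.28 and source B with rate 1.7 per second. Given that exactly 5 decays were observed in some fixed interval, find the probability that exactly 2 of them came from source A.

0.1266

Given the total, each event is independently from source A with probability p = λ_A/(λ_A+λ_B) = 0.28/1.98 ≈ 0.1414.
So K ~ Binomial(5, 0.28/1.98): P(K = 2) = C(5,2) · (0.28/1.98)^2 · (1.7/1.98)^3 ≈ 0.1266.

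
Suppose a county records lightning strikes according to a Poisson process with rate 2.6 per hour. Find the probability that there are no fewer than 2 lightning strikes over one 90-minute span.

0.9008

Over the interval, μ = 2.6 × 1.5 = 3.9 (a 90-minute span = 1.5 hours).
P(N ≥ 2) = 1 − P(N ≤ 1) = 1 − Σ_{j=0}^{1} e^(−μ) μ^j/j! ≈ 0.9008.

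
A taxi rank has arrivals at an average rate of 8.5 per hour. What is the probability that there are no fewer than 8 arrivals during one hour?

0.6144

With mean μ = 8.5 per hour,
P(N ≥ 8) = 1 − P(N ≤ 7) = 1 − Σ_{j=0}^{7} e^(−μ) μ^j/j! ≈ 0.6144.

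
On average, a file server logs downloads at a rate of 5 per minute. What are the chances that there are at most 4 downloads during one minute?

With mean μ = 5 per minute,
P(N ≤ 4) = Σ_{j=0}^{4} e^(−μ) μ^j/j! ≈ 0.4405.

0.4405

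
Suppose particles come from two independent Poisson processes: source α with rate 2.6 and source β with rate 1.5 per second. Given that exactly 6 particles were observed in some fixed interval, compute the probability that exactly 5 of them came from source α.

Given the total, each event is independently from source α with probability p = λ_α/(λ_α+λ_β) = 2.6/4.1 ≈ 0.6341.
So K ~ Binomial(6, 2.6/4.1): P(K = 5) = C(6,5) · (2.6/4.1)^5 · (1.5/4.1)^1 ≈ 0.2251.

0.2251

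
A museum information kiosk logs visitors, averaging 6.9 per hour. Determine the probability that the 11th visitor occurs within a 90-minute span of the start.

Over the interval, μ = 6.9 × 1.5 = 10.35 (a 90-minute span = 1.5 hours).
The 11th arrival falls in the interval iff at least 11 events occur there: P(S_11 ≤ t) = P(N ≥ 11) = 1 − P(N ≤ 10) ≈ 0.4607.

0.4607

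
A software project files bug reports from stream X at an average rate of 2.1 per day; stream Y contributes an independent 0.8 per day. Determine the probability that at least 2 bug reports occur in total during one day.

0.7854

Independent Poisson processes superpose: combined rate λ = 2.1 + 0.8 = 2.9 per day.
So μ = 2.9.
P(N ≥ 2) = 1 − P(N ≤ 1) ≈ 0.7854.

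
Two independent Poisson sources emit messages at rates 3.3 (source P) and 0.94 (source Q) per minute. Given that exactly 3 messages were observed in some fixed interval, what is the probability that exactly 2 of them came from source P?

Given the total, each event is independently from source P with probability p = λ_P/(λ_P+λ_Q) = 3.3/4.24 ≈ 0.7783.
So K ~ Binomial(3, 3.3/4.24): P(K = 2) = C(3,2) · (3.3/4.24)^2 · (0.94/4.24)^1 ≈ 0.4029.

0.4029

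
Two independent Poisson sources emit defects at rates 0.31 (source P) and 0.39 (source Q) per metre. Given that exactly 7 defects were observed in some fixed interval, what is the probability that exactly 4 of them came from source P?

Given the total, each event is independently from source P with probability p = λ_P/(λ_P+λ_Q) = 0.31/0.7 ≈ 0.4429.
So K ~ Binomial(7, 0.31/0.7): P(K = 4) = C(7,4) · (0.31/0.7)^4 · (0.39/0.7)^3 ≈ 0.2328.

0.2328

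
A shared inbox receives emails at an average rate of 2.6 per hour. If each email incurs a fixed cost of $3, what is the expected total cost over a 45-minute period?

E[N] = 2.6 × 0.75 = 1.95 (a 45-minute period = 0.75 hours); E[cost] = 1.95 × $3 = $5.85.

$5.85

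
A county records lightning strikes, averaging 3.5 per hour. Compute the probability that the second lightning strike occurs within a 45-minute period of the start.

0.7374

Over the interval, μ = 3.5 × 0.75 = 2.625 (a 45-minute period = 0.75 hours).
The second arrival falls in the interval iff at least 2 events occur there: P(S_2 ≤ t) = P(N ≥ 2) = 1 − P(N ≤ 1) ≈ 0.7374.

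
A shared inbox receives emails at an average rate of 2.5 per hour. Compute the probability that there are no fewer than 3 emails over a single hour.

With mean μ = 2.5 per hour,
P(N ≥ 3) = 1 − P(N ≤ 2) = 1 − Σ_{j=0}^{2} e^(−μ) μ^j/j! ≈ 0.4562.

0.4562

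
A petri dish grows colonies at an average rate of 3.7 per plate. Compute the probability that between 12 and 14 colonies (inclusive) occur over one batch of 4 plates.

Over the interval, μ = 3.7 × 4 = 14.8 (a batch of 4 plates = 4 plates).
P(12 ≤ N ≤ 14) = Σ_{j=12}^{14} e^(−14.8) · 14.8^j/j! ≈ 0.2879.

0.2879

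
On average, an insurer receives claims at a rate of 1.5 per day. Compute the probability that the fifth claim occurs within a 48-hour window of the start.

Over the interval, μ = 1.5 × 2 = 3 (a 48-hour window = 2 days).
The fifth arrival falls in the interval iff at least 5 events occur there: P(S_5 ≤ t) = P(N ≥ 5) = 1 − P(N ≤ 4) ≈ 0.1847.

0.1847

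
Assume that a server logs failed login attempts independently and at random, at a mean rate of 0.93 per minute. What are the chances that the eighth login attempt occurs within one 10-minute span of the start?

Over the interval, μ = 0.93 × 10 = 9.3 (a 10-minute span = 10 minutes).
The eighth arrival falls in the interval iff at least 8 events occur there: P(S_8 ≤ t) = P(N ≥ 8) = 1 − P(N ≤ 7) ≈ 0.7100.

0.7100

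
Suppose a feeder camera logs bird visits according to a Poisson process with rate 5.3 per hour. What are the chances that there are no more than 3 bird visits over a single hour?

With mean μ = 5.3 per hour,
P(N ≤ 3) = Σ_{j=0}^{3} e^(−μ) μ^j/j! ≈ 0.2254.

0.2254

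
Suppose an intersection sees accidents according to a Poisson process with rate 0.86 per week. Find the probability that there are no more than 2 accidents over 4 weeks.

Over the interval, μ = 0.86 × 4 = 3.44 (4 weeks).
P(N ≤ 2) = Σ_{j=0}^{2} e^(−μ) μ^j/j! ≈ 0.3321.

0.3321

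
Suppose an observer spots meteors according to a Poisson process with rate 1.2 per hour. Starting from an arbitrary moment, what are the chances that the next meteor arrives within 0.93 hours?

Inter-arrival times are exponential with rate λ = 1.2 per hour.
P(T ≤ 0.93) = 1 − e^(−λt) = 1 − e^(−1.2 × 0.93) = 1 − e^(−1.116) ≈ 0.6724.

0.6724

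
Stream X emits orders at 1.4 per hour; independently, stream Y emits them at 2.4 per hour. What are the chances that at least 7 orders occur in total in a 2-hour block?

0.6354

Independent Poisson processes superpose: combined rate λ = 1.4 + 2.4 = 3.8 per hour.
Over the interval, μ = 3.8 × 2 = 7.6 (a 2-hour block = 2 hours).
P(N ≥ 7) = 1 − P(N ≤ 6) ≈ 0.6354.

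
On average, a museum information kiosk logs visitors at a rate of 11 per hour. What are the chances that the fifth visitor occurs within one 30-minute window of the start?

Over the interval, μ = 11 × 0.5 = 5.5 (a 30-minute window = 0.5 hours).
The fifth arrival falls in the interval iff at least 5 events occur there: P(S_5 ≤ t) = P(N ≥ 5) = 1 − P(N ≤ 4) ≈ 0.6425.

0.6425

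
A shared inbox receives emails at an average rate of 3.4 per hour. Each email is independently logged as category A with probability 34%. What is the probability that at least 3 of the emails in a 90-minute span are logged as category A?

Thinning: the emails that are logged as category A themselves form a Poisson process with rate 0.34 × 3.4 = 1.156 per hour.
Over the interval, μ = 1.156 × 1.5 = 1.734 (a 90-minute span = 1.5 hours).
P(N ≥ 3) = 1 − P(N ≤ 2) ≈ 0.2518.

0.2518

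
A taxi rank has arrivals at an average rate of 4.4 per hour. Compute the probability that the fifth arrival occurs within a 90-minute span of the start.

Over the interval, μ = 4.4 × 1.5 = 6.6 (a 90-minute span = 1.5 hours).
The fifth arrival falls in the interval iff at least 5 events occur there: P(S_5 ≤ t) = P(N ≥ 5) = 1 − P(N ≤ 4) ≈ 0.7873.

0.7873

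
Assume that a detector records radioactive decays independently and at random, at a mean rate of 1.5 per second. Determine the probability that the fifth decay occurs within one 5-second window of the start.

0.8679

Over the interval, μ = 1.5 × 5 = 7.5 (a 5-second window = 5 seconds).
The fifth arrival falls in the interval iff at least 5 events occur there: P(S_5 ≤ t) = P(N ≥ 5) = 1 − P(N ≤ 4) ≈ 0.8679.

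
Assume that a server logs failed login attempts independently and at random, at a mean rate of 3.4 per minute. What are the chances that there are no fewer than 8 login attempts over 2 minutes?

0.3715

Over the interval, μ = 3.4 × 2 = 6.8 (2 minutes).
P(N ≥ 8) = 1 − P(N ≤ 7) = 1 − Σ_{j=0}^{7} e^(−μ) μ^j/j! ≈ 0.3715.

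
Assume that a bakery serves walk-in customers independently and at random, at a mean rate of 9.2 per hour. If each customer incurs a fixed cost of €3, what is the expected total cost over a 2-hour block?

E[N] = 9.2 × 2 = 18.4 (a 2-hour block = 2 hours); E[cost] = 18.4 × €3 = €55.2.

€55.2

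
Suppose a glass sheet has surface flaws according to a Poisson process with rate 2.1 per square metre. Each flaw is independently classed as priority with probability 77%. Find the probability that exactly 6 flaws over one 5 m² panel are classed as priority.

0.1195

Thinning: the flaws that are classed as priority themselves form a Poisson process with rate 0.77 × 2.1 = 1.617 per square metre.
Over the interval, μ = 1.617 × 5 = 8.085 (a 5 m² panel = 5 square metres).
P(N = 6) = e^(−8.085) · 8.085^6/6! ≈ 0.1195.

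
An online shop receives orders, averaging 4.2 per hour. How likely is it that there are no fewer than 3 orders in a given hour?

With mean μ = 4.2 per hour,
P(N ≥ 3) = 1 − P(N ≤ 2) = 1 − Σ_{j=0}^{2} e^(−μ) μ^j/j! ≈ 0.7898.

0.7898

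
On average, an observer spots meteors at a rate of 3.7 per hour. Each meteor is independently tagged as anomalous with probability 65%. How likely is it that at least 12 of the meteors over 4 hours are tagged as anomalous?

0.2609

Thinning: the meteors that are tagged as anomalous themselves form a Poisson process with rate 0.65 × 3.7 = 2.405 per hour.
Over the interval, μ = 2.405 × 4 = 9.62 (4 hours).
P(N ≥ 12) = 1 − P(N ≤ 11) ≈ 0.2609.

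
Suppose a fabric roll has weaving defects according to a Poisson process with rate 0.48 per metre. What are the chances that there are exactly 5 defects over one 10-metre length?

Over the interval, μ = 0.48 × 10 = 4.8 (a 10-metre length = 10 metres).
P(N = 5) = e^(−μ) μ^5/5! = e^(−4.8) · 4.8^5/120 ≈ 0.1747.

0.1747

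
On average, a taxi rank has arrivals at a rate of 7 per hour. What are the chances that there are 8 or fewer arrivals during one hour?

With mean μ = 7 per hour,
P(N ≤ 8) = Σ_{j=0}^{8} e^(−μ) μ^j/j! ≈ 0.7291.

0.7291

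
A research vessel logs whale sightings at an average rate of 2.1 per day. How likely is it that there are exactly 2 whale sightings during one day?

0.2700

With mean μ = 2.1 per day,
P(N = 2) = e^(−μ) μ^2/2! = e^(−2.1) · 2.1^2/2 ≈ 0.2700.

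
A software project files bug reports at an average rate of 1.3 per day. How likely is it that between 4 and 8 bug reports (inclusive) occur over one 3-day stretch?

0.5282

Over the interval, μ = 1.3 × 3 = 3.9 (a 3-day stretch = 3 days).
P(4 ≤ N ≤ 8) = Σ_{j=4}^{8} e^(−3.9) · 3.9^j/j! ≈ 0.5282.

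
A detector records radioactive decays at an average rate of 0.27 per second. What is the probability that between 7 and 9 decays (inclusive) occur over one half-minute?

0.4028

Over the interval, μ = 0.27 × 30 = 8.1 (a half-minute = 30 seconds).
P(7 ≤ N ≤ 9) = Σ_{j=7}^{9} e^(−8.1) · 8.1^j/j! ≈ 0.4028.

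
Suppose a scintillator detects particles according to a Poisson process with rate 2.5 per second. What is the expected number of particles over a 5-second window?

E[N] = λt = 2.5 × 5 = 12.5 (a 5-second window = 5 seconds).

12.5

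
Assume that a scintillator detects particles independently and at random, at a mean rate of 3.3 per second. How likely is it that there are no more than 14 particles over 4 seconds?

0.6546

Over the interval, μ = 3.3 × 4 = 13.2 (4 seconds).
P(N ≤ 14) = Σ_{j=0}^{14} e^(−μ) μ^j/j! ≈ 0.6546.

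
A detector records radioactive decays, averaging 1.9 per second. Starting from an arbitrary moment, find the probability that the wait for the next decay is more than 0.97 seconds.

The wait for the next event is exponential with rate λ = 1.9 per second.
P(T > 0.97) = e^(−λt) = e^(−1.9 × 0.97) = e^(−1.843) ≈ 0.1583.

0.1583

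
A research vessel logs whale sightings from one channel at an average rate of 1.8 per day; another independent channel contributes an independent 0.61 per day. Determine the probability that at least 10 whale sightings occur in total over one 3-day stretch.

Independent Poisson processes superpose: combined rate λ = 1.8 + 0.61 = 2.41 per day.
Over the interval, μ = 2.41 × 3 = 7.23 (a 3-day stretch = 3 days).
P(N ≥ 10) = 1 − P(N ≤ 9) ≈ 0.1936.

0.1936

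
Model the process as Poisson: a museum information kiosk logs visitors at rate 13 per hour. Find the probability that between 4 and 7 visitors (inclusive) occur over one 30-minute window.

Over the interval, μ = 13 × 0.5 = 6.5 (a 30-minute window = 0.5 hours).
P(4 ≤ N ≤ 7) = Σ_{j=4}^{7} e^(−6.5) · 6.5^j/j! ≈ 0.5609.

0.5609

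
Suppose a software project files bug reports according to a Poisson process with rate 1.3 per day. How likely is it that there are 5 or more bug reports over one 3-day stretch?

Over the interval, μ = 1.3 × 3 = 3.9 (a 3-day stretch = 3 days).
P(N ≥ 5) = 1 − P(N ≤ 4) = 1 − Σ_{j=0}^{4} e^(−μ) μ^j/j! ≈ 0.3516.

0.3516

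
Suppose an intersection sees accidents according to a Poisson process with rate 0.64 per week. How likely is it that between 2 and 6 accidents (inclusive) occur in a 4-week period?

0.7089

Over the interval, μ = 0.64 × 4 = 2.56 (a 4-week period = 4 weeks).
P(2 ≤ N ≤ 6) = Σ_{j=2}^{6} e^(−2.56) · 2.56^j/j! ≈ 0.7089.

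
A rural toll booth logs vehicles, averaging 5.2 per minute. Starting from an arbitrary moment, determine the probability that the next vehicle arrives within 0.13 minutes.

Inter-arrival times are exponential with rate λ = 5.2 per minute.
P(T ≤ 0.13) = 1 − e^(−λt) = 1 − e^(−5.2 × 0.13) = 1 − e^(−0.676) ≈ 0.4914.

0.4914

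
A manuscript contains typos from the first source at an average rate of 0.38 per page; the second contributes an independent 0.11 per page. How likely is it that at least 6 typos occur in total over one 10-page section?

0.3665

Independent Poisson processes superpose: combined rate λ = 0.38 + 0.11 = 0.49 per page.
Over the interval, μ = 0.49 × 10 = 4.9 (a 10-page section = 10 pages).
P(N ≥ 6) = 1 − P(N ≤ 5) ≈ 0.3665.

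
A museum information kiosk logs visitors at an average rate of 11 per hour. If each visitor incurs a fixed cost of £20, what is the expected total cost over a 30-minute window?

E[N] = 11 × 0.5 = 5.5 (a 30-minute window = 0.5 hours); E[cost] = 5.5 × £20 = £110.

£110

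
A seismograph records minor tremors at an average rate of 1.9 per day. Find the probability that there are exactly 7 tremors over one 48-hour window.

Over the interval, μ = 1.9 × 2 = 3.8 (a 48-hour window = 2 days).
P(N = 7) = e^(−μ) μ^7/7! = e^(−3.8) · 3.8^7/5040 ≈ 0.0508.

0.0508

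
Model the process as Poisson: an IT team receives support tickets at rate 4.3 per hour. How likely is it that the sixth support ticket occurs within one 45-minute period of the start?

0.1083

Over the interval, μ = 4.3 × 0.75 = 3.225 (a 45-minute period = 0.75 hours).
The sixth arrival falls in the interval iff at least 6 events occur there: P(S_6 ≤ t) = P(N ≥ 6) = 1 − P(N ≤ 5) ≈ 0.1083.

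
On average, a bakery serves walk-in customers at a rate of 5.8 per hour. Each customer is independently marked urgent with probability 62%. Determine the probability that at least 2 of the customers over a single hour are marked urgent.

0.8739

Thinning: the customers that are marked urgent themselves form a Poisson process with rate 0.62 × 5.8 = 3.596 per hour.
So μ = 3.596.
P(N ≥ 2) = 1 − P(N ≤ 1) ≈ 0.8739.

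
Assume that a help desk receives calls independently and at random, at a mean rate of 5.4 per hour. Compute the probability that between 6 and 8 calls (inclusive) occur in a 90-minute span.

0.3963

Over the interval, μ = 5.4 × 1.5 = 8.1 (a 90-minute span = 1.5 hours).
P(6 ≤ N ≤ 8) = Σ_{j=6}^{8} e^(−8.1) · 8.1^j/j! ≈ 0.3963.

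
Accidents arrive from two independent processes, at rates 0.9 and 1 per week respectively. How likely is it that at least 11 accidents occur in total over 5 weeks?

0.3547

Independent Poisson processes superpose: combined rate λ = 0.9 + 1 = 1.9 per week.
Over the interval, μ = 1.9 × 5 = 9.5 (5 weeks).
P(N ≥ 11) = 1 − P(N ≤ 10) ≈ 0.3547.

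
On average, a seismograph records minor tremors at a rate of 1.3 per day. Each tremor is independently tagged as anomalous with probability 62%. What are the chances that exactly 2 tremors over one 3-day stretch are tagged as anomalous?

0.2605

Thinning: the tremors that are tagged as anomalous themselves form a Poisson process with rate 0.62 × 1.3 = 0.806 per day.
Over the interval, μ = 0.806 × 3 = 2.418 (a 3-day stretch = 3 days).
P(N = 2) = e^(−2.418) · 2.418^2/2! ≈ 0.2605.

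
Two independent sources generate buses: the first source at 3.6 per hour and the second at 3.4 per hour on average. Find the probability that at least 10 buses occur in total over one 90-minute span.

Independent Poisson processes superpose: combined rate λ = 3.6 + 3.4 = 7 per hour.
Over the interval, μ = 7 × 1.5 = 10.5 (a 90-minute span = 1.5 hours).
P(N ≥ 10) = 1 − P(N ≤ 9) ≈ 0.6029.

0.6029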